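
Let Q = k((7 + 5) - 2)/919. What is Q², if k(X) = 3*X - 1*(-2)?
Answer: 1024/844561 ≈ 0.0012125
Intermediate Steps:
k(X) = 2 + 3*X (k(X) = 3*X + 2 = 2 + 3*X)
Q = 32/919 (Q = (2 + 3*((7 + 5) - 2))/919 = (2 + 3*(12 - 2))*(1/919) = (2 + 3*10)*(1/919) = (2 + 30)*(1/919) = 32*(1/919) = 32/919 ≈ 0.034820)
Q² = (32/919)² = 1024/844561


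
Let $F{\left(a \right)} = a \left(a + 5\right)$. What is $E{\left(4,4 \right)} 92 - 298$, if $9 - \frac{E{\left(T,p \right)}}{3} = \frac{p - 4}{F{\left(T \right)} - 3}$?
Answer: $2186$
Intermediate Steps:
$F{\left(a \right)} = a \left(5 + a\right)$
$E{\left(T,p \right)} = 27 - \frac{3 \left(-4 + p\right)}{-3 + T \left(5 + T\right)}$ ($E{\left(T,p \right)} = 27 - 3 \frac{p - 4}{T \left(5 + T\right) - 3} = 27 - 3 \frac{-4 + p}{-3 + T \left(5 + T\right)} = 27 - \frac{3 \left(-4 + p\right)}{-3 + T \left(5 + T\right)}$)
$E{\left(4,4 \right)} 92 - 298 = \frac{3 \left(-23 - 4 + 9 \cdot 4 \left(5 + 4\right)\right)}{-3 + 4 \left(5 + 4\right)} 92 - 298 = \frac{3 \left(-23 - 4 + 9 \cdot 4 \cdot 9\right)}{-3 + 4 \cdot 9} \cdot 92 - 298 = \frac{3 \left(-23 - 4 + 324\right)}{-3 + 36} \cdot 92 - 298 = 3 \cdot \frac{1}{33} \cdot 297 \cdot 92 - 298 = 27 \cdot 92 - 298 = 2484 - 298 = 2186$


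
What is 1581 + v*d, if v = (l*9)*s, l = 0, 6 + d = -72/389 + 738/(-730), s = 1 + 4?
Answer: 1581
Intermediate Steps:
s = 5
d = -1021731/141985 (d = -6 + (-72/389 + 738/(-730)) = -6 + (-72*1/389 + 738*(-1/730)) = -6 + (-72/389 - 369/365) = -6 - 169821/141985 = -1021731/141985 ≈ -7.1960)
v = 0 (v = (0*9)*5 = 0*5 = 0)
1581 + v*d = 1581 + 0*(-1021731/141985) = 1581 + 0 = 1581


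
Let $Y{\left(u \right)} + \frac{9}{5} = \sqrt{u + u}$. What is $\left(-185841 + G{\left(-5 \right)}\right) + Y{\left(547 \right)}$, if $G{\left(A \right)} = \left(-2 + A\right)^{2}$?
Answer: $- \frac{928969}{5} + \sqrt{1094} \approx -1.8576 \cdot 10^{5}$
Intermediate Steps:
$Y{\left(u \right)} = - \frac{9}{5} + \sqrt{2} \sqrt{u}$ ($Y{\left(u \right)} = - \frac{9}{5} + \sqrt{u + u} = - \frac{9}{5} + \sqrt{2 u} = - \frac{9}{5} + \sqrt{2} \sqrt{u}$)
$\left(-185841 + G{\left(-5 \right)}\right) + Y{\left(547 \right)} = \left(-185841 + \left(-2 - 5\right)^{2}\right) - \left(\frac{9}{5} - \sqrt{2} \sqrt{547}\right) = \left(-185841 + \left(-7\right)^{2}\right) - \left(\frac{9}{5} - \sqrt{1094}\right) = \left(-185841 + 49\right) - \left(\frac{9}{5} - \sqrt{1094}\right) = -185792 - \left(\frac{9}{5} - \sqrt{1094}\right) = - \frac{928969}{5} + \sqrt{1094}$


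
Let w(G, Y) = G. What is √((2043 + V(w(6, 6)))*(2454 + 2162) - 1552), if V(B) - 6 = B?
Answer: 2*√2371082 ≈ 3079.7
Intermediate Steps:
V(B) = 6 + B
√((2043 + V(w(6, 6)))*(2454 + 2162) - 1552) = √((2043 + (6 + 6))*(2454 + 2162) - 1552) = √((2043 + 12)*4616 - 1552) = √(2055*4616 - 1552) = √(9485880 - 1552) = √9484328 = 2*√2371082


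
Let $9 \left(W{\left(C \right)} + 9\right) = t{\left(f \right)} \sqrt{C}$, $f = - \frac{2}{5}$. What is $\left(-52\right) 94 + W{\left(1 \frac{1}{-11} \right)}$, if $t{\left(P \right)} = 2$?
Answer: $-4897 + \frac{2 i \sqrt{11}}{99} \approx -4897.0 + 0.067003 i$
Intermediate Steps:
$f = - \frac{2}{5}$ ($f = \left(-2\right) \frac{1}{5} = - \frac{2}{5} \approx -0.4$)
$W{\left(C \right)} = -9 + \frac{2 \sqrt{C}}{9}$
$\left(-52\right) 94 + W{\left(1 \frac{1}{-11} \right)} = \left(-52\right) 94 - \left(9 - \frac{2 \sqrt{1 \frac{1}{-11}}}{9}\right) = -4888 - \left(9 - \frac{2 \sqrt{1 \left(- \frac{1}{11}\right)}}{9}\right) = -4888 - \left(9 - \frac{2 \sqrt{- \frac{1}{11}}}{9}\right) = -4888 - \left(9 - \frac{2 \frac{i \sqrt{11}}{11}}{9}\right) = -4888 - \left(9 - \frac{2 i \sqrt{11}}{99}\right) = -4897 + \frac{2 i \sqrt{11}}{99}$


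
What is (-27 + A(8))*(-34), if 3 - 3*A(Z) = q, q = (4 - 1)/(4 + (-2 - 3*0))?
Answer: 901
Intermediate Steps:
q = 3/2 (q = 3/(4 + (-2 + 0)) = 3/(4 - 2) = 3/2 ≈ 1.5000)
A(Z) = ½ (A(Z) = 1 - ⅓*3/2 = 1 - ½ = ½)
(-27 + A(8))*(-34) = (-27 + ½)*(-34) = -53/2*(-34) = 901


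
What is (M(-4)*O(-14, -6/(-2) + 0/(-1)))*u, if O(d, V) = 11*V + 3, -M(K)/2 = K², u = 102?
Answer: -117504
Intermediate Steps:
M(K) = -2*K²
O(d, V) = 3 + 11*V
(M(-4)*O(-14, -6/(-2) + 0/(-1)))*u = ((-2*(-4)²)*(3 + 11*(-6/(-2) + 0/(-1))))*102 = ((-2*16)*(3 + 11*(-6*(-½) + 0*(-1))))*102 = -32*(3 + 11*(3 + 0))*102 = -32*(3 + 11*3)*102 = -32*(3 + 33)*102 = -32*36*102 = -1152*102 = -117504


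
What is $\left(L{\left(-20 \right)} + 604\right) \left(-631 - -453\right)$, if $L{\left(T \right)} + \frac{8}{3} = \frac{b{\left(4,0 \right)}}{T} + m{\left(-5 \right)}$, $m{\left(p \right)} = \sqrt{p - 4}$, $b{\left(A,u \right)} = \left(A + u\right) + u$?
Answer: $- \frac{1605026}{15} - 534 i \approx -1.07 \cdot 10^{5} - 534.0 i$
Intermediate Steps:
$b{\left(A,u \right)} = A + 2 u$
$m{\left(p \right)} = \sqrt{-4 + p}$
$L{\left(T \right)} = - \frac{8}{3} + 3 i + \frac{4}{T}$ ($L{\left(T \right)} = - \frac{8}{3} + \left(\frac{4 + 2 \cdot 0}{T} + \sqrt{-4 - 5}\right) = - \frac{8}{3} + \left(\frac{4 + 0}{T} + \sqrt{-9}\right) = - \frac{8}{3} + \left(\frac{4}{T} + 3 i\right) = - \frac{8}{3} + \left(3 i + \frac{4}{T}\right) = - \frac{8}{3} + 3 i + \frac{4}{T}$)
$\left(L{\left(-20 \right)} + 604\right) \left(-631 - -453\right) = \left(\left(- \frac{8}{3} + 3 i + \frac{4}{-20}\right) + 604\right) \left(-631 - -453\right) = \left(\left(- \frac{8}{3} + 3 i + 4 \left(- \frac{1}{20}\right)\right) + 604\right) \left(-631 + 453\right) = \left(\left(- \frac{8}{3} + 3 i - \frac{1}{5}\right) + 604\right) \left(-178\right) = \left(\left(- \frac{43}{15} + 3 i\right) + 604\right) \left(-178\right) = \left(\frac{9017}{15} + 3 i\right) \left(-178\right) = - \frac{1605026}{15} - 534 i$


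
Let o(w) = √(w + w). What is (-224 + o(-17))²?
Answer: (224 - I*√34)² ≈ 50142.0 - 2612.3*I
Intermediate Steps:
o(w) = √2*√w (o(w) = √(2*w) = √2*√w)
(-224 + o(-17))² = (-224 + √2*√(-17))² = (-224 + √2*(I*√17))² = (-224 + I*√34)²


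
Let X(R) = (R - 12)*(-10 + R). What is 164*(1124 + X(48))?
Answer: 408688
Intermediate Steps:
X(R) = (-12 + R)*(-10 + R)
164*(1124 + X(48)) = 164*(1124 + (120 + 48² - 22*48)) = 164*(1124 + (120 + 2304 - 1056)) = 164*(1124 + 1368) = 164*2492 = 408688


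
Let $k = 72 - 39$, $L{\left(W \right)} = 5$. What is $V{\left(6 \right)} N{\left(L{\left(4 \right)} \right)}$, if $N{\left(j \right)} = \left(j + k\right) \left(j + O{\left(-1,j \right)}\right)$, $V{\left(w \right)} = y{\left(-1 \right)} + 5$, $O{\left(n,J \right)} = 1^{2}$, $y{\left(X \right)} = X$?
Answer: $912$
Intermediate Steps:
$O{\left(n,J \right)} = 1$
$k = 33$
$V{\left(w \right)} = 4$ ($V{\left(w \right)} = -1 + 5 = 4$)
$N{\left(j \right)} = \left(1 + j\right) \left(33 + j\right)$ ($N{\left(j \right)} = \left(j + 33\right) \left(j + 1\right) = \left(33 + j\right) \left(1 + j\right) = \left(1 + j\right) \left(33 + j\right)$)
$V{\left(6 \right)} N{\left(L{\left(4 \right)} \right)} = 4 \left(33 + 5^{2} + 34 \cdot 5\right) = 4 \left(33 + 25 + 170\right) = 4 \cdot 228 = 912$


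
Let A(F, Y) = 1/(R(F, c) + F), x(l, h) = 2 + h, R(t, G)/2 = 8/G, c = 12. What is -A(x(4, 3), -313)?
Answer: -3/19 ≈ -0.15789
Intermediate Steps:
R(t, G) = 16/G (R(t, G) = 2*(8/G) = 16/G)
A(F, Y) = 1/(4/3 + F) (A(F, Y) = 1/(16/12 + F) = 1/(16*(1/12) + F) = 1/(4/3 + F))
-A(x(4, 3), -313) = -3/(4 + 3*(2 + 3)) = -3/(4 + 3*5) = -3/(4 + 15) = -3/19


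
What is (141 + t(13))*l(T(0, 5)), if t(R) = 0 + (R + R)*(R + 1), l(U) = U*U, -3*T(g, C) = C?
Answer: 12625/9 ≈ 1402.8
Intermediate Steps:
T(g, C) = -C/3
l(U) = U²
t(R) = 2*R*(1 + R) (t(R) = 0 + (2*R)*(1 + R) = 0 + 2*R*(1 + R) = 2*R*(1 + R))
(141 + t(13))*l(T(0, 5)) = (141 + 2*13*(1 + 13))*(-⅓*5)² = (141 + 2*13*14)*(-5/3)² = (141 + 364)*(25/9) = 505*(25/9) = 12625/9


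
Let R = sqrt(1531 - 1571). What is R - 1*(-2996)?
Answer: 2996 + 2*I*sqrt(10) ≈ 2996.0 + 6.3246*I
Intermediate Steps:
R = 2*I*sqrt(10) (R = sqrt(-40) = 2*I*sqrt(10) ≈ 6.3246*I)
R - 1*(-2996) = 2*I*sqrt(10) - 1*(-2996) = 2*I*sqrt(10) + 2996 = 2996 + 2*I*sqrt(10)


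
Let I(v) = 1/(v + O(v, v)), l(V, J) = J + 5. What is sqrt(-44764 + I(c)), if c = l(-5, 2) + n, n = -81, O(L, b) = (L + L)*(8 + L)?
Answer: I*sqrt(4206635832210)/9694 ≈ 211.57*I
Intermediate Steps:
O(L, b) = 2*L*(8 + L) (O(L, b) = (2*L)*(8 + L) = 2*L*(8 + L))
l(V, J) = 5 + J
c = -74 (c = (5 + 2) - 81 = 7 - 81 = -74)
I(v) = 1/(v + 2*v*(8 + v))
sqrt(-44764 + I(c)) = sqrt(-44764 + 1/((-74)*(17 + 2*(-74)))) = sqrt(-44764 - 1/(74*(17 - 148))) = sqrt(-44764 - 1/74/(-131)) = sqrt(-44764 - 1/74*(-1/131)) = sqrt(-44764 + 1/9694) = sqrt(-433942215/9694) = I*sqrt(4206635832210)/9694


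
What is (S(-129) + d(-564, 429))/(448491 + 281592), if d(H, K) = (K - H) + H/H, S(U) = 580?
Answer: 1574/730083 ≈ 0.0021559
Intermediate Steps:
d(H, K) = 1 + K - H (d(H, K) = (K - H) + 1 = 1 + K - H)
(S(-129) + d(-564, 429))/(448491 + 281592) = (580 + (1 + 429 - 1*(-564)))/(448491 + 281592) = (580 + (1 + 429 + 564))/730083 = (580 + 994)*(1/730083) = 1574*(1/730083) = 1574/730083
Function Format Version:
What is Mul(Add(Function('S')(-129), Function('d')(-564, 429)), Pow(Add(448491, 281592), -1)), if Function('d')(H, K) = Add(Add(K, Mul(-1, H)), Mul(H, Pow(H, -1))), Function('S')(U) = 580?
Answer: Rational(1574, 730083) ≈ 0.0021559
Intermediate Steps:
Function('d')(H, K) = Add(1, K, Mul(-1, H)) (Function('d')(H, K) = Add(Add(K, Mul(-1, H)), 1) = Add(1, K, Mul(-1, H)))
Mul(Add(Function('S')(-129), Function('d')(-564, 429)), Pow(Add(448491, 281592), -1)) = Mul(Add(580, Add(1, 429, Mul(-1, -564))), Pow(Add(448491, 281592), -1)) = Mul(Add(580, Add(1, 429, 564)), Pow(730083, -1)) = Mul(Add(580, 994), Rational(1, 730083)) = Mul(1574, Rational(1, 730083)) = Rational(1574, 730083)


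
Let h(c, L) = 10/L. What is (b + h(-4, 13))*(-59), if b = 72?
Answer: -55814/13 ≈ -4293.4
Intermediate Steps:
(b + h(-4, 13))*(-59) = (72 + 10/13)*(-59) = (946/13)*(-59) = -55814/13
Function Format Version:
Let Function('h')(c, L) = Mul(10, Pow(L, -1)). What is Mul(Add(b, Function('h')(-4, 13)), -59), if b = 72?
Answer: Rational(-55814, 13) ≈ -4293.4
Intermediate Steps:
Mul(Add(b, Function('h')(-4, 13)), -59) = Mul(Add(72, Mul(10, Pow(13, -1))), -59) = Mul(Add(72, Mul(10, Rational(1, 13))), -59) = Mul(Add(72, Rational(10, 13)), -59) = Mul(Rational(946, 13), -59) = Rational(-55814, 13)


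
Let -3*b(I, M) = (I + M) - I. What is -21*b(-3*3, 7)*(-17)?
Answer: -833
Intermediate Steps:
b(I, M) = -M/3 (b(I, M) = -((I + M) - I)/3 = -M/3)
-21*b(-3*3, 7)*(-17) = -(-7)*7*(-17) = -21*(-7/3)*(-17) = 49*(-17) = -833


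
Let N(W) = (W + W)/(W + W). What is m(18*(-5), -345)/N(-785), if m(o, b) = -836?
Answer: -836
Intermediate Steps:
N(W) = 1 (N(W) = (2*W)/((2*W)) = (2*W)*(1/(2*W)) = 1)
m(18*(-5), -345)/N(-785) = -836/1 = -836*1 = -836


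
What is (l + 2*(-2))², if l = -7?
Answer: 121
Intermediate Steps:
(l + 2*(-2))² = (-7 + 2*(-2))² = (-7 - 4)² = (-11)² = 121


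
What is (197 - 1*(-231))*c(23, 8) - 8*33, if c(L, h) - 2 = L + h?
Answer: 13860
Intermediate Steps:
c(L, h) = 2 + L + h (c(L, h) = 2 + (L + h) = 2 + L + h)
(197 - 1*(-231))*c(23, 8) - 8*33 = (197 - 1*(-231))*(2 + 23 + 8) - 8*33 = (197 + 231)*33 - 264 = 428*33 - 264 = 14124 - 264 = 13860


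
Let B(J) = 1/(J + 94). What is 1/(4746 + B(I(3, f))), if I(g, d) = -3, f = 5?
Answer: 91/431887 ≈ 0.00021070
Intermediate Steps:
B(J) = 1/(94 + J)
1/(4746 + B(I(3, f))) = 1/(4746 + 1/(94 - 3)) = 1/(4746 + 1/91) = 1/(431887/91) = 91/431887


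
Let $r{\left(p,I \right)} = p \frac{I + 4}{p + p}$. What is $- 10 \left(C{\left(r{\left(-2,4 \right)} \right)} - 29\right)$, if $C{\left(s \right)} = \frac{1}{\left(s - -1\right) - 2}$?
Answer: $\frac{860}{3} \approx 286.67$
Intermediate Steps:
$r{\left(p,I \right)} = 2 + \frac{I}{2}$ ($r{\left(p,I \right)} = p \frac{4 + I}{2 p} = 2 + \frac{I}{2}$)
$C{\left(s \right)} = \frac{1}{-1 + s}$ ($C{\left(s \right)} = \frac{1}{\left(s + 1\right) - 2} = \frac{1}{\left(1 + s\right) - 2} = \frac{1}{-1 + s}$)
$- 10 \left(C{\left(r{\left(-2,4 \right)} \right)} - 29\right) = - 10 \left(\frac{1}{-1 + \left(2 + \frac{1}{2} \cdot 4\right)} - 29\right) = - 10 \left(\frac{1}{-1 + \left(2 + 2\right)} - 29\right) = - 10 \left(\frac{1}{-1 + 4} - 29\right) = - 10 \left(\frac{1}{3} - 29\right) = \left(-10\right) \left(- \frac{86}{3}\right) = \frac{860}{3}$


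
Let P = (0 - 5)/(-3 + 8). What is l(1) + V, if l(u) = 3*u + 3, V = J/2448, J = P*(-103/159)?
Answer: 2335495/389232 ≈ 6.0003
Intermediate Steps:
P = -1 (P = -5/5 = -5*⅕ = -1)
J = 103/159 (J = -(-103)/159 = -1*(-103/159) = 103/159 ≈ 0.64780)
V = 103/389232 (V = (103/159)/2448 = (103/159)*(1/2448) = 103/389232 ≈ 0.00026462)
l(u) = 3 + 3*u
l(1) + V = (3 + 3*1) + 103/389232 = (3 + 3) + 103/389232 = 6 + 103/389232 = 2335495/389232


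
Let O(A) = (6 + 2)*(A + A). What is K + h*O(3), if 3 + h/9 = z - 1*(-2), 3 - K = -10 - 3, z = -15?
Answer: -6896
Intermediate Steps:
K = 16 (K = 3 - (-10 - 3) = 3 - 1*(-13) = 3 + 13 = 16)
O(A) = 16*A (O(A) = 8*(2*A) = 16*A)
h = -144 (h = -27 + 9*(-15 - 1*(-2)) = -27 + 9*(-15 + 2) = -27 + 9*(-13) = -27 - 117 = -144)
K + h*O(3) = 16 - 2304*3 = 16 - 144*48 = 16 - 6912 = -6896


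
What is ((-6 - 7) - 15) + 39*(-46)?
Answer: -1822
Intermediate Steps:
((-6 - 7) - 15) + 39*(-46) = (-13 - 15) - 1794 = -28 - 1794 = -1822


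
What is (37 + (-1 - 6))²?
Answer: 900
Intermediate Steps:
(37 + (-1 - 6))² = (37 - 7)² = 30² = 900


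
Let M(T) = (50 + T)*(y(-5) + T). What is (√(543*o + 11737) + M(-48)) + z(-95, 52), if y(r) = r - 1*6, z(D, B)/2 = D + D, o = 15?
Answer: -498 + √19882 ≈ -357.00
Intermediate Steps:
z(D, B) = 4*D (z(D, B) = 2*(D + D) = 2*(2*D) = 4*D)
y(r) = -6 + r (y(r) = r - 6 = -6 + r)
M(T) = (-11 + T)*(50 + T) (M(T) = (50 + T)*((-6 - 5) + T) = (50 + T)*(-11 + T) = (-11 + T)*(50 + T))
(√(543*o + 11737) + M(-48)) + z(-95, 52) = (√(543*15 + 11737) + (-550 + (-48)² + 39*(-48))) + 4*(-95) = (√(8145 + 11737) + (-550 + 2304 - 1872)) - 380 = (√19882 - 118) - 380 = (-118 + √19882) - 380 = -498 + √19882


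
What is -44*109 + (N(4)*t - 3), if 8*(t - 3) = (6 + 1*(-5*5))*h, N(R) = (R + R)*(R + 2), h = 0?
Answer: -4655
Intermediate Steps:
N(R) = 2*R*(2 + R) (N(R) = (2*R)*(2 + R) = 2*R*(2 + R))
t = 3 (t = 3 + ((6 + 1*(-5*5))*0)/8 = 3 + ((6 + 1*(-25))*0)/8 = 3 + ((6 - 25)*0)/8 = 3 + (-19*0)/8 = 3 + (1/8)*0 = 3 + 0 = 3)
-44*109 + (N(4)*t - 3) = -44*109 + ((2*4*(2 + 4))*3 - 3) = -4796 + ((2*4*6)*3 - 3) = -4796 + (48*3 - 3) = -4796 + (144 - 3) = -4796 + 141 = -4655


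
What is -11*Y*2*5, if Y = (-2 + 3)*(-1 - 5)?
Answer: 660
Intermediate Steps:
Y = -6 (Y = 1*(-6) = -6)
-11*Y*2*5 = -11*(-6*2)*5 = -(-132)*5 = -11*(-60) = 660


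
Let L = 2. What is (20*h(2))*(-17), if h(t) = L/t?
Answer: -340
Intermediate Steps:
h(t) = 2/t
(20*h(2))*(-17) = (20*(2/2))*(-17) = (20*(2*(½)))*(-17) = (20*1)*(-17) = 20*(-17) = -340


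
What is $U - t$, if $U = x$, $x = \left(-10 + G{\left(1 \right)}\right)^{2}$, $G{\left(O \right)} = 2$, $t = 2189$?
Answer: $-2125$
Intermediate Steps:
$x = 64$ ($x = \left(-10 + 2\right)^{2} = \left(-8\right)^{2} = 64$)
$U = 64$
$U - t = 64 - 2189 = -2125$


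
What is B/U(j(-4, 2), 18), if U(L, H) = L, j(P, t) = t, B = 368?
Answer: 184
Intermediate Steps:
B/U(j(-4, 2), 18) = 368/2 = 368*(½) = 184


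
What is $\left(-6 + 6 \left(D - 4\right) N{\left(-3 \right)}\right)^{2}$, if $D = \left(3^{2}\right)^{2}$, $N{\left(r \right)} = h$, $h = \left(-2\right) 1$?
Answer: $864900$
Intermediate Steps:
$h = -2$
$N{\left(r \right)} = -2$
$D = 81$ ($D = 9^{2} = 81$)
$\left(-6 + 6 \left(D - 4\right) N{\left(-3 \right)}\right)^{2} = \left(-6 + 6 \left(81 - 4\right) \left(-2\right)\right)^{2} = \left(-6 + 6 \cdot 77 \left(-2\right)\right)^{2} = \left(-6 + 462 \left(-2\right)\right)^{2} = \left(-6 - 924\right)^{2} = \left(-930\right)^{2} = 864900$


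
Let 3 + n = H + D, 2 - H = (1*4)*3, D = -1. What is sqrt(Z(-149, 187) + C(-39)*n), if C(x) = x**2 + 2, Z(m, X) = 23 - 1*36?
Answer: I*sqrt(21335) ≈ 146.06*I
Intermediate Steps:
Z(m, X) = -13 (Z(m, X) = 23 - 36 = -13)
H = -10 (H = 2 - 1*4*3 = 2 - 4*3 = 2 - 1*12 = 2 - 12 = -10)
C(x) = 2 + x**2
n = -14 (n = -3 + (-10 - 1) = -3 - 11 = -14)
sqrt(Z(-149, 187) + C(-39)*n) = sqrt(-13 + (2 + (-39)**2)*(-14)) = sqrt(-13 + (2 + 1521)*(-14)) = sqrt(-13 + 1523*(-14)) = sqrt(-13 - 21322) = sqrt(-21335) = I*sqrt(21335)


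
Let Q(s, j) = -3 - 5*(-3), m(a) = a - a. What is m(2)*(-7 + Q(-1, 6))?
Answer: 0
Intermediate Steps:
m(a) = 0
Q(s, j) = 12 (Q(s, j) = -3 + 15 = 12)
m(2)*(-7 + Q(-1, 6)) = 0*(-7 + 12) = 0*5 = 0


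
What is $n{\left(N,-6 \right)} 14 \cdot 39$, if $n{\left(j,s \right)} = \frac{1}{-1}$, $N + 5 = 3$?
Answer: $-546$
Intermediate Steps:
$N = -2$ ($N = -5 + 3 = -2$)
$n{\left(j,s \right)} = -1$
$n{\left(N,-6 \right)} 14 \cdot 39 = \left(-1\right) 14 \cdot 39 = \left(-14\right) 39 = -546$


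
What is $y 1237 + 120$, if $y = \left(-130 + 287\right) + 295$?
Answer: $559244$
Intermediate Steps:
$y = 452$ ($y = 157 + 295 = 452$)
$y 1237 + 120 = 452 \cdot 1237 + 120 = 559124 + 120 = 559244$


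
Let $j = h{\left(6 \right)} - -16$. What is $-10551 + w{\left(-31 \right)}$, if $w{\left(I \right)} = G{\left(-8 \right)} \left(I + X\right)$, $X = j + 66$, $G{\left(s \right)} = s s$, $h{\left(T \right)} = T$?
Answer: $-6903$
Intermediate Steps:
$G{\left(s \right)} = s^{2}$
$j = 22$ ($j = 6 - -16 = 6 + 16 = 22$)
$X = 88$ ($X = 22 + 66 = 88$)
$w{\left(I \right)} = 5632 + 64 I$ ($w{\left(I \right)} = \left(-8\right)^{2} \left(I + 88\right) = 64 \left(88 + I\right) = 5632 + 64 I$)
$-10551 + w{\left(-31 \right)} = -10551 + \left(5632 + 64 \left(-31\right)\right) = -10551 + \left(5632 - 1984\right) = -10551 + 3648 = -6903$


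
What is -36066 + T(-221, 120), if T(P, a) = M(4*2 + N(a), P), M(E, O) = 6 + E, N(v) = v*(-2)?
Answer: -36292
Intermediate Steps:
N(v) = -2*v
T(P, a) = 14 - 2*a (T(P, a) = 6 + (4*2 - 2*a) = 6 + (8 - 2*a) = 14 - 2*a)
-36066 + T(-221, 120) = -36066 + (14 - 2*120) = -36066 + (14 - 240) = -36066 - 226 = -36292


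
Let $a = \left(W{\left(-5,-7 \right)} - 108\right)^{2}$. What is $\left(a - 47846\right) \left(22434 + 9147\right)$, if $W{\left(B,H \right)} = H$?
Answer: $-1093365801$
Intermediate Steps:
$a = 13225$ ($a = \left(-7 - 108\right)^{2} = \left(-115\right)^{2} = 13225$)
$\left(a - 47846\right) \left(22434 + 9147\right) = \left(13225 - 47846\right) \left(22434 + 9147\right) = \left(-34621\right) 31581 = -1093365801$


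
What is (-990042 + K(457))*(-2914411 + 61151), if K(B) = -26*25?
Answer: 2826701855920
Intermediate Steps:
K(B) = -650
(-990042 + K(457))*(-2914411 + 61151) = (-990042 - 650)*(-2914411 + 61151) = -990692*(-2853260) = 2826701855920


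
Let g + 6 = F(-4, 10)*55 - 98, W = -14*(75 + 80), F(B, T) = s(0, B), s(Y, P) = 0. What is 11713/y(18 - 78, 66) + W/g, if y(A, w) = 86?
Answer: 351193/2236 ≈ 157.06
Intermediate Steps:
F(B, T) = 0
W = -2170 (W = -14*155 = -2170)
g = -104 (g = -6 + (0*55 - 98) = -6 + (0 - 98) = -6 - 98 = -104)
11713/y(18 - 78, 66) + W/g = 11713/86 - 2170/(-104) = 11713*(1/86) - 2170*(-1/104) = 11713/86 + 1085/52 = 351193/2236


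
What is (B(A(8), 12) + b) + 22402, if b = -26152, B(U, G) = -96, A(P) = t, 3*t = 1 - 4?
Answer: -3846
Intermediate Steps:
t = -1 (t = (1 - 4)/3 = (1/3)*(-3) = -1)
A(P) = -1
(B(A(8), 12) + b) + 22402 = (-96 - 26152) + 22402 = -26248 + 22402 = -3846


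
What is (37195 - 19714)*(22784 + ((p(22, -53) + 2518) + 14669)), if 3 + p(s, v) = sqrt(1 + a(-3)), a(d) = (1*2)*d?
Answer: 698680608 + 17481*I*sqrt(5) ≈ 6.9868e+8 + 39089.0*I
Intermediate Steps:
a(d) = 2*d
p(s, v) = -3 + I*sqrt(5) (p(s, v) = -3 + sqrt(1 + 2*(-3)) = -3 + sqrt(1 - 6) = -3 + sqrt(-5) = -3 + I*sqrt(5))
(37195 - 19714)*(22784 + ((p(22, -53) + 2518) + 14669)) = (37195 - 19714)*(22784 + (((-3 + I*sqrt(5)) + 2518) + 14669)) = 17481*(22784 + ((2515 + I*sqrt(5)) + 14669)) = 17481*(22784 + (17184 + I*sqrt(5))) = 17481*(39968 + I*sqrt(5)) = 698680608 + 17481*I*sqrt(5)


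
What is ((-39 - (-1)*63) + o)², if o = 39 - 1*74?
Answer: 121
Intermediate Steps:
o = -35 (o = 39 - 74 = -35)
((-39 - (-1)*63) + o)² = ((-39 - (-1)*63) - 35)² = ((-39 - 1*(-63)) - 35)² = ((-39 + 63) - 35)² = (24 - 35)² = (-11)² = 121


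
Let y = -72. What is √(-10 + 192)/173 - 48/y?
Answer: ⅔ + √182/173 ≈ 0.74465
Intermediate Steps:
√(-10 + 192)/173 - 48/y = √(-10 + 192)/173 - 48/(-72) = √182*(1/173) - 48*(-1/72) = √182/173 + ⅔ = ⅔ + √182/173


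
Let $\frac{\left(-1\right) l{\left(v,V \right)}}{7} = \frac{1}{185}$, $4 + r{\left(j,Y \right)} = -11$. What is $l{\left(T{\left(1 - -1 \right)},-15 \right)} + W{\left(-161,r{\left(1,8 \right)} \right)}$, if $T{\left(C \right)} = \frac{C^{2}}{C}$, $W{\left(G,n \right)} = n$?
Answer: $- \frac{2782}{185} \approx -15.038$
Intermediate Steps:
$r{\left(j,Y \right)} = -15$ ($r{\left(j,Y \right)} = -4 - 11 = -15$)
$T{\left(C \right)} = C$
$l{\left(v,V \right)} = - \frac{7}{185}$
$l{\left(T{\left(1 - -1 \right)},-15 \right)} + W{\left(-161,r{\left(1,8 \right)} \right)} = - \frac{7}{185} - 15 = - \frac{2782}{185}$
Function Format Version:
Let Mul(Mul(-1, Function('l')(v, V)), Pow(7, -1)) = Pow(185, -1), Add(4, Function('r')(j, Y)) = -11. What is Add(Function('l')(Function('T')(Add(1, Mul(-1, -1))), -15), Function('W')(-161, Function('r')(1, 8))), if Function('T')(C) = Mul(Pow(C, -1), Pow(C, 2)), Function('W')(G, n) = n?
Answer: Rational(-2782, 185) ≈ -15.038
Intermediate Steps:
Function('r')(j, Y) = -15 (Function('r')(j, Y) = Add(-4, -11) = -15)
Function('T')(C) = C
Function('l')(v, V) = Rational(-7, 185) (Function('l')(v, V) = Mul(-7, Pow(185, -1)) = Mul(-7, Rational(1, 185)) = Rational(-7, 185))
Add(Function('l')(Function('T')(Add(1, Mul(-1, -1))), -15), Function('W')(-161, Function('r')(1, 8))) = Add(Rational(-7, 185), -15) = Rational(-2782, 185)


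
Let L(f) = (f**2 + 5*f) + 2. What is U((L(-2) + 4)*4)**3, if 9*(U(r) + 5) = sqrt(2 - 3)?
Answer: -3370/27 + 6074*I/729 ≈ -124.81 + 8.332*I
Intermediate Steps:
L(f) = 2 + f**2 + 5*f
U(r) = -5 + I/9 (U(r) = -5 + sqrt(2 - 3)/9 = -5 + sqrt(-1)/9 = -5 + I/9)
U((L(-2) + 4)*4)**3 = (-5 + I/9)**3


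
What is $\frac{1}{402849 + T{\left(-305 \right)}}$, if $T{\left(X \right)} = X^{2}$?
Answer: $\frac{1}{495874} \approx 2.0166 \cdot 10^{-6}$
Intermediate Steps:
$\frac{1}{402849 + T{\left(-305 \right)}} = \frac{1}{402849 + \left(-305\right)^{2}} = \frac{1}{402849 + 93025} = \frac{1}{495874}$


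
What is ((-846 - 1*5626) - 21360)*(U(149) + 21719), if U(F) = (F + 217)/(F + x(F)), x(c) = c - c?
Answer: -90078184504/149 ≈ -6.0455e+8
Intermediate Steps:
x(c) = 0
U(F) = (217 + F)/F (U(F) = (F + 217)/(F + 0) = (217 + F)/F)
((-846 - 1*5626) - 21360)*(U(149) + 21719) = ((-846 - 1*5626) - 21360)*((217 + 149)/149 + 21719) = ((-846 - 5626) - 21360)*((1/149)*366 + 21719) = (-6472 - 21360)*(366/149 + 21719) = -27832*3236497/149 = -90078184504/149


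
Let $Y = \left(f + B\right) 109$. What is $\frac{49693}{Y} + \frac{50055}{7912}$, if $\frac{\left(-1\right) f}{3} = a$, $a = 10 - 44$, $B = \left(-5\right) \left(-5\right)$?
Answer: $\frac{1086082381}{109525816} \approx 9.9162$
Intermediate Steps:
$B = 25$
$a = -34$
$f = 102$ ($f = \left(-3\right) \left(-34\right) = 102$)
$Y = 13843$ ($Y = \left(102 + 25\right) 109 = 127 \cdot 109 = 13843$)
$\frac{49693}{Y} + \frac{50055}{7912} = \frac{49693}{13843} + \frac{50055}{7912} = \frac{1086082381}{109525816}$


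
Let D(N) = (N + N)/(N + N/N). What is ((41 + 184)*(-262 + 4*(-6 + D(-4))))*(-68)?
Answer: 4212600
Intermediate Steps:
D(N) = 2*N/(1 + N) (D(N) = (2*N)/(N + 1) = (2*N)/(1 + N) = 2*N/(1 + N))
((41 + 184)*(-262 + 4*(-6 + D(-4))))*(-68) = ((41 + 184)*(-262 + 4*(-6 + 2*(-4)/(1 - 4))))*(-68) = (225*(-262 + 4*(-6 + 2*(-4)/(-3))))*(-68) = (225*(-262 + 4*(-6 + 2*(-4)*(-1/3))))*(-68) = (225*(-262 + 4*(-6 + 8/3)))*(-68) = (225*(-262 + 4*(-10/3)))*(-68) = (225*(-262 - 40/3))*(-68) = (225*(-826/3))*(-68) = -61950*(-68) = 4212600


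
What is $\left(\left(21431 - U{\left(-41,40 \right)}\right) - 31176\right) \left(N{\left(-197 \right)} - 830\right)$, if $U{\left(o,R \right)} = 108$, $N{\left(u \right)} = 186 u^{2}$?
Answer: $-71115446332$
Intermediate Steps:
$\left(\left(21431 - U{\left(-41,40 \right)}\right) - 31176\right) \left(N{\left(-197 \right)} - 830\right) = \left(\left(21431 - 108\right) - 31176\right) \left(186 \left(-197\right)^{2} - 830\right) = \left(\left(21431 - 108\right) - 31176\right) \left(186 \cdot 38809 - 830\right) = \left(21323 - 31176\right) \left(7218474 - 830\right) = \left(-9853\right) 7217644 = -71115446332$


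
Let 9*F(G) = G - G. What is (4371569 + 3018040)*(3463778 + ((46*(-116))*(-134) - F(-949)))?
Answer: 30879712868418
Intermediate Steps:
F(G) = 0 (F(G) = (G - G)/9 = (⅑)*0 = 0)
(4371569 + 3018040)*(3463778 + ((46*(-116))*(-134) - F(-949))) = (4371569 + 3018040)*(3463778 + ((46*(-116))*(-134) - 1*0)) = 7389609*(3463778 + (-5336*(-134) + 0)) = 7389609*(3463778 + (715024 + 0)) = 7389609*(3463778 + 715024) = 7389609*4178802 = 30879712868418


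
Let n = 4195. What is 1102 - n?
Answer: -3093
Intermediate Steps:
1102 - n = 1102 - 1*4195 = 1102 - 4195 = -3093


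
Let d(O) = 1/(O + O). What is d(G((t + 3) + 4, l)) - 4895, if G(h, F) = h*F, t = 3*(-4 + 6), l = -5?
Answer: -636351/130 ≈ -4895.0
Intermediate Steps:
t = 6 (t = 3*2 = 6)
G(h, F) = F*h
d(O) = 1/(2*O)
d(G((t + 3) + 4, l)) - 4895 = 1/(2*((-5*((6 + 3) + 4)))) - 4895 = 1/(2*((-5*(9 + 4)))) - 4895 = 1/(2*((-5*13))) - 4895 = (½)/(-65) - 4895 = (½)*(-1/65) - 4895 = -1/130 - 4895 = -636351/130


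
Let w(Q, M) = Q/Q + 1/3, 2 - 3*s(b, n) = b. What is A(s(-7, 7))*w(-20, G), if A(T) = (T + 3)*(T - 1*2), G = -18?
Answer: 8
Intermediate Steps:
s(b, n) = ⅔ - b/3
A(T) = (-2 + T)*(3 + T) (A(T) = (3 + T)*(T - 2) = (3 + T)*(-2 + T) = (-2 + T)*(3 + T))
w(Q, M) = 4/3 (w(Q, M) = 1 + 1*(⅓) = 1 + ⅓ = 4/3)
A(s(-7, 7))*w(-20, G) = (-6 + (⅔ - ⅓*(-7)) + (⅔ - ⅓*(-7))²)*(4/3) = (-6 + (⅔ + 7/3) + (⅔ + 7/3)²)*(4/3) = (-6 + 3 + 3²)*(4/3) = (-6 + 3 + 9)*(4/3) = 6*(4/3) = 8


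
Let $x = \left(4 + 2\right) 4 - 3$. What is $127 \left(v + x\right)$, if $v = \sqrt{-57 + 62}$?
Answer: $2667 + 127 \sqrt{5} \approx 2951.0$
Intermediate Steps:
$x = 21$ ($x = 6 \cdot 4 - 3 = 24 - 3 = 21$)
$v = \sqrt{5} \approx 2.2361$
$127 \left(v + x\right) = 127 \left(\sqrt{5} + 21\right) = 127 \left(21 + \sqrt{5}\right) = 2667 + 127 \sqrt{5}$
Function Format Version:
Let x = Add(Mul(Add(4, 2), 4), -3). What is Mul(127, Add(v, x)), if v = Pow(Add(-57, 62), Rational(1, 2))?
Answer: Add(2667, Mul(127, Pow(5, Rational(1, 2)))) ≈ 2951.0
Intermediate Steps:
x = 21 (x = Add(Mul(6, 4), -3) = Add(24, -3) = 21)
v = Pow(5, Rational(1, 2)) ≈ 2.2361
Mul(127, Add(v, x)) = Mul(127, Add(Pow(5, Rational(1, 2)), 21)) = Mul(127, Add(21, Pow(5, Rational(1, 2)))) = Add(2667, Mul(127, Pow(5, Rational(1, 2))))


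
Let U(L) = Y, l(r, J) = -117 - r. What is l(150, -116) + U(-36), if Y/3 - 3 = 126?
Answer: 120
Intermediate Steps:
Y = 387 (Y = 9 + 3*126 = 9 + 378 = 387)
U(L) = 387
l(150, -116) + U(-36) = (-117 - 1*150) + 387 = (-117 - 150) + 387 = -267 + 387 = 120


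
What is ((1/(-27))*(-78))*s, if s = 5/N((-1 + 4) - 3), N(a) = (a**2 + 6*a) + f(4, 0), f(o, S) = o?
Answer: 65/18 ≈ 3.6111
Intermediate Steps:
N(a) = 4 + a**2 + 6*a (N(a) = (a**2 + 6*a) + 4 = 4 + a**2 + 6*a)
s = 5/4 (s = 5/(4 + ((-1 + 4) - 3)**2 + 6*((-1 + 4) - 3)) = 5/(4 + (3 - 3)**2 + 6*(3 - 3)) = 5/(4 + 0**2 + 6*0) = 5/(4 + 0 + 0) = 5/4 ≈ 1.2500)
((1/(-27))*(-78))*s = ((1/(-27))*(-78))*(5/4) = ((1*(-1/27))*(-78))*(5/4) = -1/27*(-78)*(5/4) = (26/9)*(5/4) = 65/18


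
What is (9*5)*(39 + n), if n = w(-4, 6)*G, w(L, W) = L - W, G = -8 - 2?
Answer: 6255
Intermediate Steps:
G = -10
n = 100 (n = (-4 - 1*6)*(-10) = (-4 - 6)*(-10) = -10*(-10) = 100)
(9*5)*(39 + n) = (9*5)*(39 + 100) = 45*139 = 6255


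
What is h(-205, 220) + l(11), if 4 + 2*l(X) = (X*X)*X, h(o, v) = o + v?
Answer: 1357/2 ≈ 678.50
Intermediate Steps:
l(X) = -2 + X**3/2 (l(X) = -2 + ((X*X)*X)/2 = -2 + (X**2*X)/2 = -2 + X**3/2)
h(-205, 220) + l(11) = (-205 + 220) + (-2 + (1/2)*11**3) = 15 + (-2 + (1/2)*1331) = 15 + (-2 + 1331/2) = 15 + 1327/2 = 1357/2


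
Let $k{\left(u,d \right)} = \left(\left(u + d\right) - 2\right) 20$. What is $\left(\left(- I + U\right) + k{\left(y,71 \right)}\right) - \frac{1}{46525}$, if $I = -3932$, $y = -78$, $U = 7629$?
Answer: $\frac{529501024}{46525} \approx 11381.0$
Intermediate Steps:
$k{\left(u,d \right)} = -40 + 20 d + 20 u$ ($k{\left(u,d \right)} = \left(\left(d + u\right) - 2\right) 20 = \left(-2 + d + u\right) 20 = -40 + 20 d + 20 u$)
$\left(\left(- I + U\right) + k{\left(y,71 \right)}\right) - \frac{1}{46525} = \left(\left(\left(-1\right) \left(-3932\right) + 7629\right) + \left(-40 + 20 \cdot 71 + 20 \left(-78\right)\right)\right) - \frac{1}{46525} = \left(\left(3932 + 7629\right) - 180\right) - \frac{1}{46525} = \left(11561 - 180\right) - \frac{1}{46525} = 11381 - \frac{1}{46525} = \frac{529501024}{46525}$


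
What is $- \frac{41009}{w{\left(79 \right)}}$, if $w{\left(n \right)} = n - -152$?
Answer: $- \frac{41009}{231} \approx -177.53$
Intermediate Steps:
$w{\left(n \right)} = 152 + n$ ($w{\left(n \right)} = n + 152 = 152 + n$)
$- \frac{41009}{w{\left(79 \right)}} = - \frac{41009}{152 + 79} = - \frac{41009}{231}$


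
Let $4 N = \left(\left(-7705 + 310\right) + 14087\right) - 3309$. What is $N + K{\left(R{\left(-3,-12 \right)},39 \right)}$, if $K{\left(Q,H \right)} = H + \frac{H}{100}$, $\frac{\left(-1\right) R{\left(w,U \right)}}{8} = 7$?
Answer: $\frac{44257}{50} \approx 885.14$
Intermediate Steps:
$R{\left(w,U \right)} = -56$ ($R{\left(w,U \right)} = \left(-8\right) 7 = -56$)
$N = \frac{3383}{4}$ ($N = \frac{\left(\left(-7705 + 310\right) + 14087\right) - 3309}{4} = \frac{\left(-7395 + 14087\right) - 3309}{4} = \frac{6692 - 3309}{4} = \frac{1}{4} \cdot 3383 = \frac{3383}{4} \approx 845.75$)
$K{\left(Q,H \right)} = \frac{101 H}{100}$ ($K{\left(Q,H \right)} = H + H \frac{1}{100} = H + \frac{H}{100} = \frac{101 H}{100}$)
$N + K{\left(R{\left(-3,-12 \right)},39 \right)} = \frac{3383}{4} + \frac{101}{100} \cdot 39 = \frac{3383}{4} + \frac{3939}{100} = \frac{44257}{50}$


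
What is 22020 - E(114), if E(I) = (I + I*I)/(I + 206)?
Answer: 703329/32 ≈ 21979.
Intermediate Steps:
E(I) = (I + I²)/(206 + I)
22020 - E(114) = 22020 - 114*(1 + 114)/(206 + 114) = 22020 - 114*115/320 = 22020 - 1*1311/32 = 22020 - 1311/32 = 703329/32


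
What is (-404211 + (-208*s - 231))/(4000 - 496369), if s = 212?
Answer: 448538/492369 ≈ 0.91098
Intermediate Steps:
(-404211 + (-208*s - 231))/(4000 - 496369) = (-404211 + (-208*212 - 231))/(4000 - 496369) = (-404211 + (-44096 - 231))/(-492369) = (-404211 - 44327)*(-1/492369) = -448538*(-1/492369) = 448538/492369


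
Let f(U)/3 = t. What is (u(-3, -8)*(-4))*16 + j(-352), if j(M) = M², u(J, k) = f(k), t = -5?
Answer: 124864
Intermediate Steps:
f(U) = -15 (f(U) = 3*(-5) = -15)
u(J, k) = -15
(u(-3, -8)*(-4))*16 + j(-352) = -15*(-4)*16 + (-352)² = 60*16 + 123904 = 960 + 123904 = 124864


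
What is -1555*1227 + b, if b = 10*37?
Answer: -1907615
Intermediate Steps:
b = 370
-1555*1227 + b = -1555*1227 + 370 = -1907985 + 370 = -1907615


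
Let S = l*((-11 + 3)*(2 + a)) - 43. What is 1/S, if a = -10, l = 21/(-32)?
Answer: -1/85 ≈ -0.011765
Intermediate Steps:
l = -21/32 (l = 21*(-1/32) = -21/32 ≈ -0.65625)
S = -85 (S = -21*(-11 + 3)*(2 - 10)/32 - 43 = -(-21)*(-8)/4 - 43 = -21/32*64 - 43 = -42 - 43 = -85)
1/S = 1/(-85) = -1/85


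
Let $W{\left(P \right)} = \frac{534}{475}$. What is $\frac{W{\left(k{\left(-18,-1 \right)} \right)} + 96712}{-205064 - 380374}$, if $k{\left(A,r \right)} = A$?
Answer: $- \frac{22969367}{139041525} \approx -0.1652$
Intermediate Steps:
$W{\left(P \right)} = \frac{534}{475}$ ($W{\left(P \right)} = 534 \cdot \frac{1}{475} = \frac{534}{475}$)
$\frac{W{\left(k{\left(-18,-1 \right)} \right)} + 96712}{-205064 - 380374} = \frac{\frac{534}{475} + 96712}{-205064 - 380374} = \frac{45938734}{475 \left(-585438\right)} = \frac{45938734}{475} \left(- \frac{1}{585438}\right) = - \frac{22969367}{139041525}$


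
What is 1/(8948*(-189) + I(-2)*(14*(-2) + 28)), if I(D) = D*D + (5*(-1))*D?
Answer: -1/1691172 ≈ -5.9131e-7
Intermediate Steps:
I(D) = D**2 - 5*D
1/(8948*(-189) + I(-2)*(14*(-2) + 28)) = 1/(8948*(-189) + (-2*(-5 - 2))*(14*(-2) + 28)) = 1/(-1691172 + (-2*(-7))*(-28 + 28)) = 1/(-1691172 + 14*0) = 1/(-1691172 + 0) = 1/(-1691172) = -1/1691172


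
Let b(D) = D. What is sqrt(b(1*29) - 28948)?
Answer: 11*I*sqrt(239) ≈ 170.06*I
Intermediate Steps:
sqrt(b(1*29) - 28948) = sqrt(1*29 - 28948) = sqrt(29 - 28948) = sqrt(-28919) = 11*I*sqrt(239)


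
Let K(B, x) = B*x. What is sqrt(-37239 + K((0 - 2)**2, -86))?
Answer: 7*I*sqrt(767) ≈ 193.86*I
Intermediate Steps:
sqrt(-37239 + K((0 - 2)**2, -86)) = sqrt(-37239 + (0 - 2)**2*(-86)) = sqrt(-37239 + (-2)**2*(-86)) = sqrt(-37239 + 4*(-86)) = sqrt(-37239 - 344) = sqrt(-37583) = 7*I*sqrt(767)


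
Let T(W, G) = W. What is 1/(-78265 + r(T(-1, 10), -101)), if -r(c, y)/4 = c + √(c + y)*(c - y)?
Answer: I/(-78261*I + 400*√102) ≈ -1.2744e-5 + 6.5783e-7*I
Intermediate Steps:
r(c, y) = -4*c - 4*√(c + y)*(c - y) (r(c, y) = -4*(c + √(c + y)*(c - y)) = -4*c - 4*√(c + y)*(c - y))
1/(-78265 + r(T(-1, 10), -101)) = 1/(-78265 + (-4*(-1) - 4*(-1)*√(-1 - 101) + 4*(-101)*√(-1 - 101))) = 1/(-78265 + (4 - 4*(-1)*√(-102) + 4*(-101)*√(-102))) = 1/(-78265 + (4 - 4*(-1)*I*√102 + 4*(-101)*(I*√102))) = 1/(-78265 + (4 + 4*I*√102 - 404*I*√102)) = 1/(-78265 + (4 - 400*I*√102)) = 1/(-78261 - 400*I*√102)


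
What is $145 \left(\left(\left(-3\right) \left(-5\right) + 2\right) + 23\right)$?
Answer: $5800$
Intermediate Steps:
$145 \left(\left(\left(-3\right) \left(-5\right) + 2\right) + 23\right) = 145 \left(\left(15 + 2\right) + 23\right) = 145 \left(17 + 23\right) = 145 \cdot 40 = 5800$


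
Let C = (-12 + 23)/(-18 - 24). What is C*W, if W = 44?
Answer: -242/21 ≈ -11.524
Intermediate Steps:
C = -11/42 (C = 11/(-42) = 11*(-1/42) = -11/42 ≈ -0.26190)
C*W = -11/42*44 = -242/21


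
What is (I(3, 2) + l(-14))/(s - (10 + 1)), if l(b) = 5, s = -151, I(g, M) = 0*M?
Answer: -5/162 ≈ -0.030864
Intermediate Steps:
I(g, M) = 0
(I(3, 2) + l(-14))/(s - (10 + 1)) = (0 + 5)/(-151 - (10 + 1)) = 5/(-151 - 1*11) = 5/(-151 - 11) = 5/(-162) = 5*(-1/162) = -5/162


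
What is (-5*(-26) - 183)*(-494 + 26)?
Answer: 24804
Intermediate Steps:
(-5*(-26) - 183)*(-494 + 26) = (130 - 183)*(-468) = -53*(-468) = 24804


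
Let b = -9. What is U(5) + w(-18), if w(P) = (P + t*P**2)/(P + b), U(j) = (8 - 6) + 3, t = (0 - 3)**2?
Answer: -307/3 ≈ -102.33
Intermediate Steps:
t = 9 (t = (-3)**2 = 9)
U(j) = 5 (U(j) = 2 + 3 = 5)
w(P) = (P + 9*P**2)/(-9 + P) (w(P) = (P + 9*P**2)/(P - 9) = (P + 9*P**2)/(-9 + P))
U(5) + w(-18) = 5 - 18*(1 + 9*(-18))/(-9 - 18) = 5 - 18*(1 - 162)/(-27) = 5 - 18*(-1/27)*(-161) = 5 - 322/3 = -307/3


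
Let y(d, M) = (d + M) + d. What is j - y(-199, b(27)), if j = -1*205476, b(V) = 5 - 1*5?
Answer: -205078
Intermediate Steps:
b(V) = 0 (b(V) = 5 - 5 = 0)
y(d, M) = M + 2*d (y(d, M) = (M + d) + d = M + 2*d)
j = -205476
j - y(-199, b(27)) = -205476 - (0 + 2*(-199)) = -205476 - (0 - 398) = -205476 - 1*(-398) = -205476 + 398 = -205078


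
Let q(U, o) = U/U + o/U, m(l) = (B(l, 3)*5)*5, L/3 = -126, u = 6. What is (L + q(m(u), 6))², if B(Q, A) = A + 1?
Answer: 355209409/2500 ≈ 1.4208e+5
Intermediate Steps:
L = -378 (L = 3*(-126) = -378)
B(Q, A) = 1 + A
m(l) = 100 (m(l) = ((1 + 3)*5)*5 = (4*5)*5 = 20*5 = 100)
q(U, o) = 1 + o/U
(L + q(m(u), 6))² = (-378 + (100 + 6)/100)² = (-378 + (1/100)*106)² = (-378 + 53/50)² = (-18847/50)² = 355209409/2500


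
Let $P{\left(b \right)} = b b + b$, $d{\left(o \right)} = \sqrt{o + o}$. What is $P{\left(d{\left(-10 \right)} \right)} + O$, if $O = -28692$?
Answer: $-28712 + 2 i \sqrt{5} \approx -28712.0 + 4.4721 i$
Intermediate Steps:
$d{\left(o \right)} = \sqrt{2} \sqrt{o}$ ($d{\left(o \right)} = \sqrt{2 o} = \sqrt{2} \sqrt{o}$)
$P{\left(b \right)} = b + b^{2}$ ($P{\left(b \right)} = b^{2} + b = b + b^{2}$)
$P{\left(d{\left(-10 \right)} \right)} + O = \sqrt{2} \sqrt{-10} \left(1 + \sqrt{2} \sqrt{-10}\right) - 28692 = \sqrt{2} i \sqrt{10} \left(1 + \sqrt{2} i \sqrt{10}\right) - 28692 = 2 i \sqrt{5} \left(1 + 2 i \sqrt{5}\right) - 28692 = -28692 + 2 i \sqrt{5} \left(1 + 2 i \sqrt{5}\right)$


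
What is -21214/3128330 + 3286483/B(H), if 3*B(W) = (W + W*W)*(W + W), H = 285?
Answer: 995266426679/4844813387700 ≈ 0.20543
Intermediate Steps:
B(W) = 2*W*(W + W**2)/3 (B(W) = ((W + W*W)*(W + W))/3 = ((W + W**2)*(2*W))/3 = (2*W*(W + W**2))/3 = 2*W*(W + W**2)/3)
-21214/3128330 + 3286483/B(H) = -21214/3128330 + 3286483/(((2/3)*285**2*(1 + 285))) = -21214*1/3128330 + 3286483/(((2/3)*81225*286)) = -10607/1564165 + 3286483/15486900 = 995266426679/4844813387700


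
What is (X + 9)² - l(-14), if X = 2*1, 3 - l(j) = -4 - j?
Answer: 128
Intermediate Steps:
l(j) = 7 + j (l(j) = 3 - (-4 - j) = 3 + (4 + j) = 7 + j)
X = 2
(X + 9)² - l(-14) = (2 + 9)² - (7 - 14) = 11² - 1*(-7) = 121 + 7 = 128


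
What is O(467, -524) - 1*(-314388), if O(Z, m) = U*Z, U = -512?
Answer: 75284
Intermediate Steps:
O(Z, m) = -512*Z
O(467, -524) - 1*(-314388) = -512*467 - 1*(-314388) = -239104 + 314388 = 75284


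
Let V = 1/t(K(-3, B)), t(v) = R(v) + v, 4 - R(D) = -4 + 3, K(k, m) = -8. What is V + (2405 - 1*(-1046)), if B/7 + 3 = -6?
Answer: 10352/3 ≈ 3450.7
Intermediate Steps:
B = -63 (B = -21 + 7*(-6) = -21 - 42 = -63)
R(D) = 5 (R(D) = 4 - (-4 + 3) = 4 - 1*(-1) = 4 + 1 = 5)
t(v) = 5 + v
V = -⅓ (V = 1/(5 - 8) = 1/(-3) = -⅓ ≈ -0.33333)
V + (2405 - 1*(-1046)) = -⅓ + (2405 - 1*(-1046)) = -⅓ + (2405 + 1046) = -⅓ + 3451 = 10352/3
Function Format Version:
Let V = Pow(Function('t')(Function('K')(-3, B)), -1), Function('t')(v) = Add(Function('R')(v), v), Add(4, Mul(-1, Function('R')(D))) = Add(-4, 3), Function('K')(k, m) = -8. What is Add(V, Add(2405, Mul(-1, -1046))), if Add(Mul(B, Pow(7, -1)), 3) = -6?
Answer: Rational(10352, 3) ≈ 3450.7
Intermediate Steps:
B = -63 (B = Add(-21, Mul(7, -6)) = Add(-21, -42) = -63)
Function('R')(D) = 5 (Function('R')(D) = Add(4, Mul(-1, Add(-4, 3))) = Add(4, Mul(-1, -1)) = Add(4, 1) = 5)
Function('t')(v) = Add(5, v)
V = Rational(-1, 3) (V = Pow(Add(5, -8), -1) = Pow(-3, -1) = Rational(-1, 3) ≈ -0.33333)
Add(V, Add(2405, Mul(-1, -1046))) = Add(Rational(-1, 3), Add(2405, Mul(-1, -1046))) = Add(Rational(-1, 3), Add(2405, 1046)) = Add(Rational(-1, 3), 3451) = Rational(10352, 3)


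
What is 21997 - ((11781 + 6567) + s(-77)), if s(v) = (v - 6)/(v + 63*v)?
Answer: 17982189/4928 ≈ 3649.0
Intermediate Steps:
s(v) = (-6 + v)/(64*v) (s(v) = (-6 + v)/((64*v)) = (-6 + v)*(1/(64*v)) = (-6 + v)/(64*v))
21997 - ((11781 + 6567) + s(-77)) = 21997 - ((11781 + 6567) + (1/64)*(-6 - 77)/(-77)) = 21997 - (18348 + (1/64)*(-1/77)*(-83)) = 21997 - (18348 + 83/4928) = 21997 - 1*90419027/4928 = 21997 - 90419027/4928 = 17982189/4928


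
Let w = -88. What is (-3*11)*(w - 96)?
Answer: 6072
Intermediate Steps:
(-3*11)*(w - 96) = (-3*11)*(-88 - 96) = -33*(-184) = 6072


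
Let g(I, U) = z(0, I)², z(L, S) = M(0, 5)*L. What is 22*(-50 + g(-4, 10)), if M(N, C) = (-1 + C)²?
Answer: -1100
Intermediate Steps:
z(L, S) = 16*L (z(L, S) = (-1 + 5)²*L = 4²*L = 16*L)
g(I, U) = 0 (g(I, U) = (16*0)² = 0² = 0)
22*(-50 + g(-4, 10)) = 22*(-50 + 0) = 22*(-50) = -1100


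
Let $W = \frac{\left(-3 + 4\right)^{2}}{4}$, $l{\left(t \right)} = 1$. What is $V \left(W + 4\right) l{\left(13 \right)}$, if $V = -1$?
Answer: $- \frac{17}{4} \approx -4.25$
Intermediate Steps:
$W = \frac{1}{4}$ ($W = 1^{2} \cdot \frac{1}{4} = 1 \cdot \frac{1}{4} = \frac{1}{4} \approx 0.25$)
$V \left(W + 4\right) l{\left(13 \right)} = - (\frac{1}{4} + 4) 1 = \left(-1\right) \frac{17}{4} \cdot 1 = \left(- \frac{17}{4}\right) 1 = - \frac{17}{4}$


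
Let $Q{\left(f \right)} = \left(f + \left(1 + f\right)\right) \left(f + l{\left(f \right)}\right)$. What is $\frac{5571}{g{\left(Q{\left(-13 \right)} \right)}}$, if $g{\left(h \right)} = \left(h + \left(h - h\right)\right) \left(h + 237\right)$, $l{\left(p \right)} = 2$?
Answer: $\frac{5571}{140800} \approx 0.039567$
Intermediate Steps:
$Q{\left(f \right)} = \left(1 + 2 f\right) \left(2 + f\right)$ ($Q{\left(f \right)} = \left(f + \left(1 + f\right)\right) \left(f + 2\right) = \left(1 + 2 f\right) \left(2 + f\right)$)
$g{\left(h \right)} = h \left(237 + h\right)$ ($g{\left(h \right)} = \left(h + 0\right) \left(237 + h\right) = h \left(237 + h\right)$)
$\frac{5571}{g{\left(Q{\left(-13 \right)} \right)}} = \frac{5571}{\left(2 + 2 \left(-13\right)^{2} + 5 \left(-13\right)\right) \left(237 + \left(2 + 2 \left(-13\right)^{2} + 5 \left(-13\right)\right)\right)} = \frac{5571}{\left(2 + 2 \cdot 169 - 65\right) \left(237 + \left(2 + 2 \cdot 169 - 65\right)\right)} = \frac{5571}{\left(2 + 338 - 65\right) \left(237 + \left(2 + 338 - 65\right)\right)} = \frac{5571}{275 \left(237 + 275\right)} = \frac{5571}{275 \cdot 512} = \frac{5571}{140800}$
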